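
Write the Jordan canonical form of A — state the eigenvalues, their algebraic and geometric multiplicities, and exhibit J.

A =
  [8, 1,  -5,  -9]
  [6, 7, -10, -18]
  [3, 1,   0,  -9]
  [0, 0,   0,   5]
J_2(5) ⊕ J_1(5) ⊕ J_1(5)

The characteristic polynomial is
  det(x·I − A) = x^4 - 20*x^3 + 150*x^2 - 500*x + 625 = (x - 5)^4

Eigenvalues and multiplicities (the geometric multiplicity of λ is n − rank(A − λI), which equals the number of Jordan blocks for λ):
  λ = 5: algebraic multiplicity = 4, geometric multiplicity = 3

Determining the block sizes for each eigenvalue:
  λ = 5: 3 blocks summing to 4 forces exactly one block of size 2 and the rest size 1 → block sizes [2, 1, 1]

Assembling the blocks gives a Jordan form
J =
  [5, 1, 0, 0]
  [0, 5, 0, 0]
  [0, 0, 5, 0]
  [0, 0, 0, 5]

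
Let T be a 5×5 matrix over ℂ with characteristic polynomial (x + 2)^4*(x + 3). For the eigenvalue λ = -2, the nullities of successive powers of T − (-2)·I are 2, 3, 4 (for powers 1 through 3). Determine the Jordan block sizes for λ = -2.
Block sizes for λ = -2: [3, 1]

From the dimensions of kernels of powers, the number of Jordan blocks of size at least j is d_j − d_{j−1} where d_j = dim ker(N^j) (with d_0 = 0). Computing the differences gives [2, 1, 1].
The number of blocks of size exactly k is (#blocks of size ≥ k) − (#blocks of size ≥ k + 1), so the partition is: 1 block(s) of size 1, 1 block(s) of size 3.
In nonincreasing order the block sizes are [3, 1].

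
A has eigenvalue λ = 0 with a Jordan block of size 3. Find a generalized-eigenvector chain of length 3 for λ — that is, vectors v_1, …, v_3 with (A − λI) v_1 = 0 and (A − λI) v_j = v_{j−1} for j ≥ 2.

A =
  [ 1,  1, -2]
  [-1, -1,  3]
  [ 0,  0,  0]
A Jordan chain for λ = 0 of length 3:
v_1 = (1, -1, 0)ᵀ
v_2 = (-2, 3, 0)ᵀ
v_3 = (0, 0, 1)ᵀ

Let N = A − (0)·I. We want v_3 with N^3 v_3 = 0 but N^2 v_3 ≠ 0; then v_{j-1} := N · v_j for j = 3, …, 2.

Pick v_3 = (0, 0, 1)ᵀ.
Then v_2 = N · v_3 = (-2, 3, 0)ᵀ.
Then v_1 = N · v_2 = (1, -1, 0)ᵀ.

Sanity check: (A − (0)·I) v_1 = (0, 0, 0)ᵀ = 0. ✓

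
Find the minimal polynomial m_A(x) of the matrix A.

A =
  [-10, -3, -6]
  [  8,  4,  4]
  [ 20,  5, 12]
x^2 - 4*x + 4

The characteristic polynomial is χ_A(x) = (x - 2)^3, so the eigenvalues are known. The minimal polynomial is
  m_A(x) = Π_λ (x − λ)^{k_λ}
where k_λ is the size of the *largest* Jordan block for λ (equivalently, the smallest k with (A − λI)^k v = 0 for every generalised eigenvector v of λ).

  λ = 2: largest Jordan block has size 2, contributing (x − 2)^2

So m_A(x) = (x - 2)^2 = x^2 - 4*x + 4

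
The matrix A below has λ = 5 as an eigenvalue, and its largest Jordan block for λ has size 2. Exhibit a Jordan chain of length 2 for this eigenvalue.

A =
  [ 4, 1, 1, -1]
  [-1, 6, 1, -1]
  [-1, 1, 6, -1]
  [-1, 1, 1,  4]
A Jordan chain for λ = 5 of length 2:
v_1 = (-1, -1, -1, -1)ᵀ
v_2 = (1, 0, 0, 0)ᵀ

Let N = A − (5)·I. We want v_2 with N^2 v_2 = 0 but N^1 v_2 ≠ 0; then v_{j-1} := N · v_j for j = 2, …, 2.

Pick v_2 = (1, 0, 0, 0)ᵀ.
Then v_1 = N · v_2 = (-1, -1, -1, -1)ᵀ.

Sanity check: (A − (5)·I) v_1 = (0, 0, 0, 0)ᵀ = 0. ✓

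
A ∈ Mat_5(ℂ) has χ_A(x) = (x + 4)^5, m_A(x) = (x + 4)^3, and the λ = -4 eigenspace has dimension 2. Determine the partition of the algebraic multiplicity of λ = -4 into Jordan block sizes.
Block sizes for λ = -4: [3, 2]

Step 1 — from the characteristic polynomial, algebraic multiplicity of λ = -4 is 5. From dim ker(A − (-4)·I) = 2, there are exactly 2 Jordan blocks for λ = -4.
Step 2 — from the minimal polynomial, the factor (x + 4)^3 tells us the largest block for λ = -4 has size 3.
Step 3 — with total size 5, 2 blocks, and largest block 3, the block sizes (in nonincreasing order) are [3, 2].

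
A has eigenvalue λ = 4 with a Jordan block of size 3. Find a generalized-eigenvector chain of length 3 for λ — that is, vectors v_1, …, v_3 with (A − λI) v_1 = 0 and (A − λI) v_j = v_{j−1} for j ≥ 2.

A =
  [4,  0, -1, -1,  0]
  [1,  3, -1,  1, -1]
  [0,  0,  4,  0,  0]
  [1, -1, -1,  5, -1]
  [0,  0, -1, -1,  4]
A Jordan chain for λ = 4 of length 3:
v_1 = (-1, 0, 0, 0, -1)ᵀ
v_2 = (0, 1, 0, 1, 0)ᵀ
v_3 = (1, 0, 0, 0, 0)ᵀ

Let N = A − (4)·I. We want v_3 with N^3 v_3 = 0 but N^2 v_3 ≠ 0; then v_{j-1} := N · v_j for j = 3, …, 2.

Pick v_3 = (1, 0, 0, 0, 0)ᵀ.
Then v_2 = N · v_3 = (0, 1, 0, 1, 0)ᵀ.
Then v_1 = N · v_2 = (-1, 0, 0, 0, -1)ᵀ.

Sanity check: (A − (4)·I) v_1 = (0, 0, 0, 0, 0)ᵀ = 0. ✓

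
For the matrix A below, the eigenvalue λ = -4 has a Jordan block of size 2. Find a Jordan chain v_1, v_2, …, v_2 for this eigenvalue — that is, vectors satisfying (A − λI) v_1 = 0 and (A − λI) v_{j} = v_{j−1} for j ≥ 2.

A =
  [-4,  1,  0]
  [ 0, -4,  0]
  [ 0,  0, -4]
A Jordan chain for λ = -4 of length 2:
v_1 = (1, 0, 0)ᵀ
v_2 = (0, 1, 0)ᵀ

Let N = A − (-4)·I. We want v_2 with N^2 v_2 = 0 but N^1 v_2 ≠ 0; then v_{j-1} := N · v_j for j = 2, …, 2.

Pick v_2 = (0, 1, 0)ᵀ.
Then v_1 = N · v_2 = (1, 0, 0)ᵀ.

Sanity check: (A − (-4)·I) v_1 = (0, 0, 0)ᵀ = 0. ✓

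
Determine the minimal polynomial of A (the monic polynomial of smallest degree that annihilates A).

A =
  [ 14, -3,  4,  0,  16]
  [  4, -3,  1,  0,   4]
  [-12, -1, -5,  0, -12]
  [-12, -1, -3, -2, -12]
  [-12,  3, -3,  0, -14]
x^3 + 6*x^2 + 12*x + 8

The characteristic polynomial is χ_A(x) = (x + 2)^5, so the eigenvalues are known. The minimal polynomial is
  m_A(x) = Π_λ (x − λ)^{k_λ}
where k_λ is the size of the *largest* Jordan block for λ (equivalently, the smallest k with (A − λI)^k v = 0 for every generalised eigenvector v of λ).

  λ = -2: largest Jordan block has size 3, contributing (x + 2)^3

So m_A(x) = (x + 2)^3 = x^3 + 6*x^2 + 12*x + 8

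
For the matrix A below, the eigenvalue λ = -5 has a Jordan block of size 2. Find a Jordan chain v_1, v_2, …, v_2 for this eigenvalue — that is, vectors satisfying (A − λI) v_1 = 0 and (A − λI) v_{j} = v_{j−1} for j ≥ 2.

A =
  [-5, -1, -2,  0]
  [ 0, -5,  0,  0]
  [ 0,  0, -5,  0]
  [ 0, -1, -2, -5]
A Jordan chain for λ = -5 of length 2:
v_1 = (-1, 0, 0, -1)ᵀ
v_2 = (0, 1, 0, 0)ᵀ

Let N = A − (-5)·I. We want v_2 with N^2 v_2 = 0 but N^1 v_2 ≠ 0; then v_{j-1} := N · v_j for j = 2, …, 2.

Pick v_2 = (0, 1, 0, 0)ᵀ.
Then v_1 = N · v_2 = (-1, 0, 0, -1)ᵀ.

Sanity check: (A − (-5)·I) v_1 = (0, 0, 0, 0)ᵀ = 0. ✓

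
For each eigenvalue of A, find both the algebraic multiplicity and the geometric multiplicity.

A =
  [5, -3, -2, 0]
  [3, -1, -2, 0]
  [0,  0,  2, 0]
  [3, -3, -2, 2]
λ = 2: alg = 4, geom = 3

Step 1 — factor the characteristic polynomial to read off the algebraic multiplicities:
  χ_A(x) = (x - 2)^4

Step 2 — compute geometric multiplicities via the rank-nullity identity g(λ) = n − rank(A − λI):
  rank(A − (2)·I) = 1, so dim ker(A − (2)·I) = n − 1 = 3

Summary:
  λ = 2: algebraic multiplicity = 4, geometric multiplicity = 3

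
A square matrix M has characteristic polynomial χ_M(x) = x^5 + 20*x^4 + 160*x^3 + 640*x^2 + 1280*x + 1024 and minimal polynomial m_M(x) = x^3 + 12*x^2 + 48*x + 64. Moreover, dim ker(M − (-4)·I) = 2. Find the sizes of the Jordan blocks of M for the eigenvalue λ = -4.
Block sizes for λ = -4: [3, 2]

Step 1 — from the characteristic polynomial, algebraic multiplicity of λ = -4 is 5. From dim ker(M − (-4)·I) = 2, there are exactly 2 Jordan blocks for λ = -4.
Step 2 — from the minimal polynomial, the factor (x + 4)^3 tells us the largest block for λ = -4 has size 3.
Step 3 — with total size 5, 2 blocks, and largest block 3, the block sizes (in nonincreasing order) are [3, 2].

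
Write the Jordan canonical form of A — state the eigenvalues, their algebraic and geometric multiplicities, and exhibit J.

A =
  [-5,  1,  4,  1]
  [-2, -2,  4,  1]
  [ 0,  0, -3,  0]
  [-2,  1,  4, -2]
J_2(-3) ⊕ J_1(-3) ⊕ J_1(-3)

The characteristic polynomial is
  det(x·I − A) = x^4 + 12*x^3 + 54*x^2 + 108*x + 81 = (x + 3)^4

Eigenvalues and multiplicities (the geometric multiplicity of λ is n − rank(A − λI), which equals the number of Jordan blocks for λ):
  λ = -3: algebraic multiplicity = 4, geometric multiplicity = 3

Determining the block sizes for each eigenvalue:
  λ = -3: 3 blocks summing to 4 forces exactly one block of size 2 and the rest size 1 → block sizes [2, 1, 1]

Assembling the blocks gives a Jordan form
J =
  [-3,  1,  0,  0]
  [ 0, -3,  0,  0]
  [ 0,  0, -3,  0]
  [ 0,  0,  0, -3]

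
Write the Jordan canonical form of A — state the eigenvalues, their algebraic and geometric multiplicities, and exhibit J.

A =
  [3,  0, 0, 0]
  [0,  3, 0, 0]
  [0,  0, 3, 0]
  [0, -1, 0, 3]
J_2(3) ⊕ J_1(3) ⊕ J_1(3)

The characteristic polynomial is
  det(x·I − A) = x^4 - 12*x^3 + 54*x^2 - 108*x + 81 = (x - 3)^4

Eigenvalues and multiplicities (the geometric multiplicity of λ is n − rank(A − λI), which equals the number of Jordan blocks for λ):
  λ = 3: algebraic multiplicity = 4, geometric multiplicity = 3

Determining the block sizes for each eigenvalue:
  λ = 3: 3 blocks summing to 4 forces exactly one block of size 2 and the rest size 1 → block sizes [2, 1, 1]

Assembling the blocks gives a Jordan form
J =
  [3, 1, 0, 0]
  [0, 3, 0, 0]
  [0, 0, 3, 0]
  [0, 0, 0, 3]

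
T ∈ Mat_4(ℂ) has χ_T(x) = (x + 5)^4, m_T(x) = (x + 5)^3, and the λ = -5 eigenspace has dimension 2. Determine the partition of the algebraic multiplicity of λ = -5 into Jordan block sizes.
Block sizes for λ = -5: [3, 1]

Step 1 — from the characteristic polynomial, algebraic multiplicity of λ = -5 is 4. From dim ker(T − (-5)·I) = 2, there are exactly 2 Jordan blocks for λ = -5.
Step 2 — from the minimal polynomial, the factor (x + 5)^3 tells us the largest block for λ = -5 has size 3.
Step 3 — with total size 4, 2 blocks, and largest block 3, the block sizes (in nonincreasing order) are [3, 1].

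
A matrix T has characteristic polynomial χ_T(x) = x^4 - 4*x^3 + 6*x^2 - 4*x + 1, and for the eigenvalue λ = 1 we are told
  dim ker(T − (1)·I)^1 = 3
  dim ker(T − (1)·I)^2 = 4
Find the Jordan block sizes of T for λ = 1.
Block sizes for λ = 1: [2, 1, 1]

From the dimensions of kernels of powers, the number of Jordan blocks of size at least j is d_j − d_{j−1} where d_j = dim ker(N^j) (with d_0 = 0). Computing the differences gives [3, 1].
The number of blocks of size exactly k is (#blocks of size ≥ k) − (#blocks of size ≥ k + 1), so the partition is: 2 block(s) of size 1, 1 block(s) of size 2.
In nonincreasing order the block sizes are [2, 1, 1].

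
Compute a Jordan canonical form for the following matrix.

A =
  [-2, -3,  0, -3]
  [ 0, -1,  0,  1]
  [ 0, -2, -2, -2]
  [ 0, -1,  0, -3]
J_2(-2) ⊕ J_1(-2) ⊕ J_1(-2)

The characteristic polynomial is
  det(x·I − A) = x^4 + 8*x^3 + 24*x^2 + 32*x + 16 = (x + 2)^4

Eigenvalues and multiplicities (the geometric multiplicity of λ is n − rank(A − λI), which equals the number of Jordan blocks for λ):
  λ = -2: algebraic multiplicity = 4, geometric multiplicity = 3

Determining the block sizes for each eigenvalue:
  λ = -2: 3 blocks summing to 4 forces exactly one block of size 2 and the rest size 1 → block sizes [2, 1, 1]

Assembling the blocks gives a Jordan form
J =
  [-2,  1,  0,  0]
  [ 0, -2,  0,  0]
  [ 0,  0, -2,  0]
  [ 0,  0,  0, -2]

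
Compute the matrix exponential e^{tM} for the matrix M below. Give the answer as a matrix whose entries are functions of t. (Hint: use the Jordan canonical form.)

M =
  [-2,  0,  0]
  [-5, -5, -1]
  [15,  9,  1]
e^{tM} =
  [exp(-2*t), 0, 0]
  [-5*t*exp(-2*t), -3*t*exp(-2*t) + exp(-2*t), -t*exp(-2*t)]
  [15*t*exp(-2*t), 9*t*exp(-2*t), 3*t*exp(-2*t) + exp(-2*t)]

Strategy: write M = P · J · P⁻¹ where J is a Jordan canonical form, so e^{tM} = P · e^{tJ} · P⁻¹, and e^{tJ} can be computed block-by-block.

M has Jordan form
J =
  [-2,  1,  0]
  [ 0, -2,  0]
  [ 0,  0, -2]
(up to reordering of blocks).

Per-block formulas:
  For a 2×2 Jordan block J_2(-2): exp(t · J_2(-2)) = e^(-2t)·(I + t·N), where N is the 2×2 nilpotent shift.
  For a 1×1 block at λ = -2: exp(t · [-2]) = [e^(-2t)].

After assembling e^{tJ} and conjugating by P, we get:

e^{tM} =
  [exp(-2*t), 0, 0]
  [-5*t*exp(-2*t), -3*t*exp(-2*t) + exp(-2*t), -t*exp(-2*t)]
  [15*t*exp(-2*t), 9*t*exp(-2*t), 3*t*exp(-2*t) + exp(-2*t)]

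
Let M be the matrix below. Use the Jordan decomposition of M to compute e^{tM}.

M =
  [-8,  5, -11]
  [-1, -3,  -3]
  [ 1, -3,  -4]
e^{tM} =
  [-7*t^2*exp(-5*t)/2 - 3*t*exp(-5*t) + exp(-5*t), 14*t^2*exp(-5*t) + 5*t*exp(-5*t), 7*t^2*exp(-5*t)/2 - 11*t*exp(-5*t)]
  [-t^2*exp(-5*t) - t*exp(-5*t), 4*t^2*exp(-5*t) + 2*t*exp(-5*t) + exp(-5*t), t^2*exp(-5*t) - 3*t*exp(-5*t)]
  [t^2*exp(-5*t)/2 + t*exp(-5*t), -2*t^2*exp(-5*t) - 3*t*exp(-5*t), -t^2*exp(-5*t)/2 + t*exp(-5*t) + exp(-5*t)]

Strategy: write M = P · J · P⁻¹ where J is a Jordan canonical form, so e^{tM} = P · e^{tJ} · P⁻¹, and e^{tJ} can be computed block-by-block.

M has Jordan form
J =
  [-5,  1,  0]
  [ 0, -5,  1]
  [ 0,  0, -5]
(up to reordering of blocks).

Per-block formulas:
  For a 3×3 Jordan block J_3(-5): exp(t · J_3(-5)) = e^(-5t)·(I + t·N + (t^2/2)·N^2), where N is the 3×3 nilpotent shift.

After assembling e^{tJ} and conjugating by P, we get:

e^{tM} =
  [-7*t^2*exp(-5*t)/2 - 3*t*exp(-5*t) + exp(-5*t), 14*t^2*exp(-5*t) + 5*t*exp(-5*t), 7*t^2*exp(-5*t)/2 - 11*t*exp(-5*t)]
  [-t^2*exp(-5*t) - t*exp(-5*t), 4*t^2*exp(-5*t) + 2*t*exp(-5*t) + exp(-5*t), t^2*exp(-5*t) - 3*t*exp(-5*t)]
  [t^2*exp(-5*t)/2 + t*exp(-5*t), -2*t^2*exp(-5*t) - 3*t*exp(-5*t), -t^2*exp(-5*t)/2 + t*exp(-5*t) + exp(-5*t)]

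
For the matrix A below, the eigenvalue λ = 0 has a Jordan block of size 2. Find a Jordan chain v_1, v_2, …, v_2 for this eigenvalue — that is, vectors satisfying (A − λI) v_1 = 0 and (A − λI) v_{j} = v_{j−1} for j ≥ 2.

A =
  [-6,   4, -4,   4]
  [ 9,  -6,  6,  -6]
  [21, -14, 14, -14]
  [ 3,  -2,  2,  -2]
A Jordan chain for λ = 0 of length 2:
v_1 = (-6, 9, 21, 3)ᵀ
v_2 = (1, 0, 0, 0)ᵀ

Let N = A − (0)·I. We want v_2 with N^2 v_2 = 0 but N^1 v_2 ≠ 0; then v_{j-1} := N · v_j for j = 2, …, 2.

Pick v_2 = (1, 0, 0, 0)ᵀ.
Then v_1 = N · v_2 = (-6, 9, 21, 3)ᵀ.

Sanity check: (A − (0)·I) v_1 = (0, 0, 0, 0)ᵀ = 0. ✓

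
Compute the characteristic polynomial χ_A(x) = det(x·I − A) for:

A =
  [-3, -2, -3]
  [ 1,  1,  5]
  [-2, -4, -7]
x^3 + 9*x^2 + 27*x + 27

Expanding det(x·I − A) (e.g. by cofactor expansion or by noting that A is similar to its Jordan form J, which has the same characteristic polynomial as A) gives
  χ_A(x) = x^3 + 9*x^2 + 27*x + 27
which factors as (x + 3)^3. The eigenvalues (with algebraic multiplicities) are λ = -3 with multiplicity 3.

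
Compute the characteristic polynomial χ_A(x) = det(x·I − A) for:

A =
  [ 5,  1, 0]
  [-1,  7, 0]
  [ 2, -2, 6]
x^3 - 18*x^2 + 108*x - 216

Expanding det(x·I − A) (e.g. by cofactor expansion or by noting that A is similar to its Jordan form J, which has the same characteristic polynomial as A) gives
  χ_A(x) = x^3 - 18*x^2 + 108*x - 216
which factors as (x - 6)^3. The eigenvalues (with algebraic multiplicities) are λ = 6 with multiplicity 3.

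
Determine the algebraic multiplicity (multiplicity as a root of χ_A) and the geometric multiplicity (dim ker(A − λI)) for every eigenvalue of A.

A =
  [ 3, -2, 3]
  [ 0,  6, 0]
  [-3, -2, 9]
λ = 6: alg = 3, geom = 2

Step 1 — factor the characteristic polynomial to read off the algebraic multiplicities:
  χ_A(x) = (x - 6)^3

Step 2 — compute geometric multiplicities via the rank-nullity identity g(λ) = n − rank(A − λI):
  rank(A − (6)·I) = 1, so dim ker(A − (6)·I) = n − 1 = 2

Summary:
  λ = 6: algebraic multiplicity = 3, geometric multiplicity = 2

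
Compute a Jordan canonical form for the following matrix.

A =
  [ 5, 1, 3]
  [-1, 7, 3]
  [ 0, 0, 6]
J_2(6) ⊕ J_1(6)

The characteristic polynomial is
  det(x·I − A) = x^3 - 18*x^2 + 108*x - 216 = (x - 6)^3

Eigenvalues and multiplicities (the geometric multiplicity of λ is n − rank(A − λI), which equals the number of Jordan blocks for λ):
  λ = 6: algebraic multiplicity = 3, geometric multiplicity = 2

Determining the block sizes for each eigenvalue:
  λ = 6: 2 blocks summing to 3 forces exactly one block of size 2 and the rest size 1 → block sizes [2, 1]

Assembling the blocks gives a Jordan form
J =
  [6, 1, 0]
  [0, 6, 0]
  [0, 0, 6]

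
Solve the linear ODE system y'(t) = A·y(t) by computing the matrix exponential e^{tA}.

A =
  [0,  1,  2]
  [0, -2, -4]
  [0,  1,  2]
e^{tA} =
  [1, t, 2*t]
  [0, 1 - 2*t, -4*t]
  [0, t, 2*t + 1]

Strategy: write A = P · J · P⁻¹ where J is a Jordan canonical form, so e^{tA} = P · e^{tJ} · P⁻¹, and e^{tJ} can be computed block-by-block.

A has Jordan form
J =
  [0, 1, 0]
  [0, 0, 0]
  [0, 0, 0]
(up to reordering of blocks).

Per-block formulas:
  For a 2×2 Jordan block J_2(0): exp(t · J_2(0)) = e^(0t)·(I + t·N), where N is the 2×2 nilpotent shift.
  For a 1×1 block at λ = 0: exp(t · [0]) = [e^(0t)].

After assembling e^{tJ} and conjugating by P, we get:

e^{tA} =
  [1, t, 2*t]
  [0, 1 - 2*t, -4*t]
  [0, t, 2*t + 1]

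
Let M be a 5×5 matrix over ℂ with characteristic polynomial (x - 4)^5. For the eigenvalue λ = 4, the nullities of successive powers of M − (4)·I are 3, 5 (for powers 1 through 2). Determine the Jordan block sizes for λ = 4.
Block sizes for λ = 4: [2, 2, 1]

From the dimensions of kernels of powers, the number of Jordan blocks of size at least j is d_j − d_{j−1} where d_j = dim ker(N^j) (with d_0 = 0). Computing the differences gives [3, 2].
The number of blocks of size exactly k is (#blocks of size ≥ k) − (#blocks of size ≥ k + 1), so the partition is: 1 block(s) of size 1, 2 block(s) of size 2.
In nonincreasing order the block sizes are [2, 2, 1].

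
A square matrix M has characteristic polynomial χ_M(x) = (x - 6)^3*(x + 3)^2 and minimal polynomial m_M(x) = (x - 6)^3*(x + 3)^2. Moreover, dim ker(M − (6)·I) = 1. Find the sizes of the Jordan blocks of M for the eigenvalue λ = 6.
Block sizes for λ = 6: [3]

Step 1 — from the characteristic polynomial, algebraic multiplicity of λ = 6 is 3. From dim ker(M − (6)·I) = 1, there are exactly 1 Jordan blocks for λ = 6.
Step 2 — from the minimal polynomial, the factor (x − 6)^3 tells us the largest block for λ = 6 has size 3.
Step 3 — with total size 3, 1 blocks, and largest block 3, the block sizes (in nonincreasing order) are [3].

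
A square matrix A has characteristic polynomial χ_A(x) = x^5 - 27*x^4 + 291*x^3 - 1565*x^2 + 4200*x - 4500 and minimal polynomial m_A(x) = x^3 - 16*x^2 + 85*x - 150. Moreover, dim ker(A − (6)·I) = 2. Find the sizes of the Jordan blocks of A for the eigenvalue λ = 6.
Block sizes for λ = 6: [1, 1]

Step 1 — from the characteristic polynomial, algebraic multiplicity of λ = 6 is 2. From dim ker(A − (6)·I) = 2, there are exactly 2 Jordan blocks for λ = 6.
Step 2 — from the minimal polynomial, the factor (x − 6) tells us the largest block for λ = 6 has size 1.
Step 3 — with total size 2, 2 blocks, and largest block 1, the block sizes (in nonincreasing order) are [1, 1].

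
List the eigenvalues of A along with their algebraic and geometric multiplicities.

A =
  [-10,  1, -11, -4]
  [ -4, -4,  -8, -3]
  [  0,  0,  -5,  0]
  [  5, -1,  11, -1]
λ = -5: alg = 4, geom = 2

Step 1 — factor the characteristic polynomial to read off the algebraic multiplicities:
  χ_A(x) = (x + 5)^4

Step 2 — compute geometric multiplicities via the rank-nullity identity g(λ) = n − rank(A − λI):
  rank(A − (-5)·I) = 2, so dim ker(A − (-5)·I) = n − 2 = 2

Summary:
  λ = -5: algebraic multiplicity = 4, geometric multiplicity = 2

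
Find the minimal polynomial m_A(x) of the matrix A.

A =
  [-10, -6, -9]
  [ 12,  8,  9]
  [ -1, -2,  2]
x^3 - 3*x - 2

The characteristic polynomial is χ_A(x) = (x - 2)*(x + 1)^2, so the eigenvalues are known. The minimal polynomial is
  m_A(x) = Π_λ (x − λ)^{k_λ}
where k_λ is the size of the *largest* Jordan block for λ (equivalently, the smallest k with (A − λI)^k v = 0 for every generalised eigenvector v of λ).

  λ = -1: largest Jordan block has size 2, contributing (x + 1)^2
  λ = 2: largest Jordan block has size 1, contributing (x − 2)

So m_A(x) = (x - 2)*(x + 1)^2 = x^3 - 3*x - 2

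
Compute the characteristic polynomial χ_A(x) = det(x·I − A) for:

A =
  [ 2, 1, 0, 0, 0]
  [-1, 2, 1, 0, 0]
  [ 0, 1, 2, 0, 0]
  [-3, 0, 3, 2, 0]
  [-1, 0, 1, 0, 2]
x^5 - 10*x^4 + 40*x^3 - 80*x^2 + 80*x - 32

Expanding det(x·I − A) (e.g. by cofactor expansion or by noting that A is similar to its Jordan form J, which has the same characteristic polynomial as A) gives
  χ_A(x) = x^5 - 10*x^4 + 40*x^3 - 80*x^2 + 80*x - 32
which factors as (x - 2)^5. The eigenvalues (with algebraic multiplicities) are λ = 2 with multiplicity 5.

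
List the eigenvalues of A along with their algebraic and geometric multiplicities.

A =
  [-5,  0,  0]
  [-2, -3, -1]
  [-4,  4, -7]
λ = -5: alg = 3, geom = 2

Step 1 — factor the characteristic polynomial to read off the algebraic multiplicities:
  χ_A(x) = (x + 5)^3

Step 2 — compute geometric multiplicities via the rank-nullity identity g(λ) = n − rank(A − λI):
  rank(A − (-5)·I) = 1, so dim ker(A − (-5)·I) = n − 1 = 2

Summary:
  λ = -5: algebraic multiplicity = 3, geometric multiplicity = 2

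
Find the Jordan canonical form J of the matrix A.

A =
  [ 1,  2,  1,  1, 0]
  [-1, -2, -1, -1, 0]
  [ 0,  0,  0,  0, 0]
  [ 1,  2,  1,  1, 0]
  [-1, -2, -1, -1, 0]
J_2(0) ⊕ J_1(0) ⊕ J_1(0) ⊕ J_1(0)

The characteristic polynomial is
  det(x·I − A) = x^5

Eigenvalues and multiplicities (the geometric multiplicity of λ is n − rank(A − λI), which equals the number of Jordan blocks for λ):
  λ = 0: algebraic multiplicity = 5, geometric multiplicity = 4

Determining the block sizes for each eigenvalue:
  λ = 0: 4 blocks summing to 5 forces exactly one block of size 2 and the rest size 1 → block sizes [2, 1, 1, 1]

Assembling the blocks gives a Jordan form
J =
  [0, 1, 0, 0, 0]
  [0, 0, 0, 0, 0]
  [0, 0, 0, 0, 0]
  [0, 0, 0, 0, 0]
  [0, 0, 0, 0, 0]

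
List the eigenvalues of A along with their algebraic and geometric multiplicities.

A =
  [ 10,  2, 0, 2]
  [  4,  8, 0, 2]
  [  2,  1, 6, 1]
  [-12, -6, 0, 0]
λ = 6: alg = 4, geom = 3

Step 1 — factor the characteristic polynomial to read off the algebraic multiplicities:
  χ_A(x) = (x - 6)^4

Step 2 — compute geometric multiplicities via the rank-nullity identity g(λ) = n − rank(A − λI):
  rank(A − (6)·I) = 1, so dim ker(A − (6)·I) = n − 1 = 3

Summary:
  λ = 6: algebraic multiplicity = 4, geometric multiplicity = 3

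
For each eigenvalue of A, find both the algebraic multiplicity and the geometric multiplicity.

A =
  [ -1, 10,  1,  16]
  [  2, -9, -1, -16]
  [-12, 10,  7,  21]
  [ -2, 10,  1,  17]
λ = 1: alg = 2, geom = 2; λ = 6: alg = 2, geom = 1

Step 1 — factor the characteristic polynomial to read off the algebraic multiplicities:
  χ_A(x) = (x - 6)^2*(x - 1)^2

Step 2 — compute geometric multiplicities via the rank-nullity identity g(λ) = n − rank(A − λI):
  rank(A − (1)·I) = 2, so dim ker(A − (1)·I) = n − 2 = 2
  rank(A − (6)·I) = 3, so dim ker(A − (6)·I) = n − 3 = 1

Summary:
  λ = 1: algebraic multiplicity = 2, geometric multiplicity = 2
  λ = 6: algebraic multiplicity = 2, geometric multiplicity = 1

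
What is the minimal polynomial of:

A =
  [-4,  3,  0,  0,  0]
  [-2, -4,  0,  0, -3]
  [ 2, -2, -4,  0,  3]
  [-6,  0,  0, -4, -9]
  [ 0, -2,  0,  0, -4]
x^3 + 12*x^2 + 48*x + 64

The characteristic polynomial is χ_A(x) = (x + 4)^5, so the eigenvalues are known. The minimal polynomial is
  m_A(x) = Π_λ (x − λ)^{k_λ}
where k_λ is the size of the *largest* Jordan block for λ (equivalently, the smallest k with (A − λI)^k v = 0 for every generalised eigenvector v of λ).

  λ = -4: largest Jordan block has size 3, contributing (x + 4)^3

So m_A(x) = (x + 4)^3 = x^3 + 12*x^2 + 48*x + 64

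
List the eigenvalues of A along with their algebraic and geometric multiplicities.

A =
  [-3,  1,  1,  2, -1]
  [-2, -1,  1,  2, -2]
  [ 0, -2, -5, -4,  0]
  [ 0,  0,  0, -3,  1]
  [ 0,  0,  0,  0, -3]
λ = -3: alg = 5, geom = 2

Step 1 — factor the characteristic polynomial to read off the algebraic multiplicities:
  χ_A(x) = (x + 3)^5

Step 2 — compute geometric multiplicities via the rank-nullity identity g(λ) = n − rank(A − λI):
  rank(A − (-3)·I) = 3, so dim ker(A − (-3)·I) = n − 3 = 2

Summary:
  λ = -3: algebraic multiplicity = 5, geometric multiplicity = 2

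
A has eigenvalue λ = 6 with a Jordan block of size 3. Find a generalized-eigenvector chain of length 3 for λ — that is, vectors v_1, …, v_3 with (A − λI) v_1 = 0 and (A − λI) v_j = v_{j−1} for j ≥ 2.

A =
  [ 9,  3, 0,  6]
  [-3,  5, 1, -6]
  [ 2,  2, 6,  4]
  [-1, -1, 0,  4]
A Jordan chain for λ = 6 of length 3:
v_1 = (-6, 2, -4, 2)ᵀ
v_2 = (3, -3, 2, -1)ᵀ
v_3 = (1, 0, 0, 0)ᵀ

Let N = A − (6)·I. We want v_3 with N^3 v_3 = 0 but N^2 v_3 ≠ 0; then v_{j-1} := N · v_j for j = 3, …, 2.

Pick v_3 = (1, 0, 0, 0)ᵀ.
Then v_2 = N · v_3 = (3, -3, 2, -1)ᵀ.
Then v_1 = N · v_2 = (-6, 2, -4, 2)ᵀ.

Sanity check: (A − (6)·I) v_1 = (0, 0, 0, 0)ᵀ = 0. ✓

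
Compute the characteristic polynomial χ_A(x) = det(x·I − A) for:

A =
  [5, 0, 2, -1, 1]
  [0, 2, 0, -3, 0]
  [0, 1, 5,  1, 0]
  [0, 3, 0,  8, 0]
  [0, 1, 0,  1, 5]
x^5 - 25*x^4 + 250*x^3 - 1250*x^2 + 3125*x - 3125

Expanding det(x·I − A) (e.g. by cofactor expansion or by noting that A is similar to its Jordan form J, which has the same characteristic polynomial as A) gives
  χ_A(x) = x^5 - 25*x^4 + 250*x^3 - 1250*x^2 + 3125*x - 3125
which factors as (x - 5)^5. The eigenvalues (with algebraic multiplicities) are λ = 5 with multiplicity 5.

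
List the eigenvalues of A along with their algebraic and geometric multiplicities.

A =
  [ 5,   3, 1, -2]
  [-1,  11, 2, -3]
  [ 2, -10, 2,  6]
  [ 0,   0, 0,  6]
λ = 6: alg = 4, geom = 2

Step 1 — factor the characteristic polynomial to read off the algebraic multiplicities:
  χ_A(x) = (x - 6)^4

Step 2 — compute geometric multiplicities via the rank-nullity identity g(λ) = n − rank(A − λI):
  rank(A − (6)·I) = 2, so dim ker(A − (6)·I) = n − 2 = 2

Summary:
  λ = 6: algebraic multiplicity = 4, geometric multiplicity = 2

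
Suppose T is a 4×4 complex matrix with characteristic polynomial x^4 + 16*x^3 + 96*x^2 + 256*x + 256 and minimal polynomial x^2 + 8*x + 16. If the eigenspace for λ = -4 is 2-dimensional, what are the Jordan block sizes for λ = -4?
Block sizes for λ = -4: [2, 2]

Step 1 — from the characteristic polynomial, algebraic multiplicity of λ = -4 is 4. From dim ker(T − (-4)·I) = 2, there are exactly 2 Jordan blocks for λ = -4.
Step 2 — from the minimal polynomial, the factor (x + 4)^2 tells us the largest block for λ = -4 has size 2.
Step 3 — with total size 4, 2 blocks, and largest block 2, the block sizes (in nonincreasing order) are [2, 2].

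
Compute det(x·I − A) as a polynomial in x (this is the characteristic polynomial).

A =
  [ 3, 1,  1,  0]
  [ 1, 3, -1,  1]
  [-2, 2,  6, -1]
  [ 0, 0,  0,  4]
x^4 - 16*x^3 + 96*x^2 - 256*x + 256

Expanding det(x·I − A) (e.g. by cofactor expansion or by noting that A is similar to its Jordan form J, which has the same characteristic polynomial as A) gives
  χ_A(x) = x^4 - 16*x^3 + 96*x^2 - 256*x + 256
which factors as (x - 4)^4. The eigenvalues (with algebraic multiplicities) are λ = 4 with multiplicity 4.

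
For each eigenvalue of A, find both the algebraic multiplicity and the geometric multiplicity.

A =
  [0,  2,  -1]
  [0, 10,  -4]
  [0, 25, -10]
λ = 0: alg = 3, geom = 1

Step 1 — factor the characteristic polynomial to read off the algebraic multiplicities:
  χ_A(x) = x^3

Step 2 — compute geometric multiplicities via the rank-nullity identity g(λ) = n − rank(A − λI):
  rank(A − (0)·I) = 2, so dim ker(A − (0)·I) = n − 2 = 1

Summary:
  λ = 0: algebraic multiplicity = 3, geometric multiplicity = 1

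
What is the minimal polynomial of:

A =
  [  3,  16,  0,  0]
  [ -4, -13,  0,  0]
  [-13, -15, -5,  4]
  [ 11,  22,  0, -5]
x^2 + 10*x + 25

The characteristic polynomial is χ_A(x) = (x + 5)^4, so the eigenvalues are known. The minimal polynomial is
  m_A(x) = Π_λ (x − λ)^{k_λ}
where k_λ is the size of the *largest* Jordan block for λ (equivalently, the smallest k with (A − λI)^k v = 0 for every generalised eigenvector v of λ).

  λ = -5: largest Jordan block has size 2, contributing (x + 5)^2

So m_A(x) = (x + 5)^2 = x^2 + 10*x + 25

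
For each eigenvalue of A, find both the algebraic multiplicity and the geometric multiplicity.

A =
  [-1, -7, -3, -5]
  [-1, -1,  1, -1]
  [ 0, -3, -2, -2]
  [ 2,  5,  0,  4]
λ = 0: alg = 4, geom = 2

Step 1 — factor the characteristic polynomial to read off the algebraic multiplicities:
  χ_A(x) = x^4

Step 2 — compute geometric multiplicities via the rank-nullity identity g(λ) = n − rank(A − λI):
  rank(A − (0)·I) = 2, so dim ker(A − (0)·I) = n − 2 = 2

Summary:
  λ = 0: algebraic multiplicity = 4, geometric multiplicity = 2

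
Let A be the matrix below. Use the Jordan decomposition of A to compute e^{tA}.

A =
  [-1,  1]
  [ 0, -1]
e^{tA} =
  [exp(-t), t*exp(-t)]
  [0, exp(-t)]

Strategy: write A = P · J · P⁻¹ where J is a Jordan canonical form, so e^{tA} = P · e^{tJ} · P⁻¹, and e^{tJ} can be computed block-by-block.

A has Jordan form
J =
  [-1,  1]
  [ 0, -1]
(up to reordering of blocks).

Per-block formulas:
  For a 2×2 Jordan block J_2(-1): exp(t · J_2(-1)) = e^(-1t)·(I + t·N), where N is the 2×2 nilpotent shift.

After assembling e^{tJ} and conjugating by P, we get:

e^{tA} =
  [exp(-t), t*exp(-t)]
  [0, exp(-t)]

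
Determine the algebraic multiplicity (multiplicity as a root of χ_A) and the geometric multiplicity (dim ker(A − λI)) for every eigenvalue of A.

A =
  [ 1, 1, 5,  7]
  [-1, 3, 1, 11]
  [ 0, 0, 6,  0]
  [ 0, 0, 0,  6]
λ = 2: alg = 2, geom = 1; λ = 6: alg = 2, geom = 2

Step 1 — factor the characteristic polynomial to read off the algebraic multiplicities:
  χ_A(x) = (x - 6)^2*(x - 2)^2

Step 2 — compute geometric multiplicities via the rank-nullity identity g(λ) = n − rank(A − λI):
  rank(A − (2)·I) = 3, so dim ker(A − (2)·I) = n − 3 = 1
  rank(A − (6)·I) = 2, so dim ker(A − (6)·I) = n − 2 = 2

Summary:
  λ = 2: algebraic multiplicity = 2, geometric multiplicity = 1
  λ = 6: algebraic multiplicity = 2, geometric multiplicity = 2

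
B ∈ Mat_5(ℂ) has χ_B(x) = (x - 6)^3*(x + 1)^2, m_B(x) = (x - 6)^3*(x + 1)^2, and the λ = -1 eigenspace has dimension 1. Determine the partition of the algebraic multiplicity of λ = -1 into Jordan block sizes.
Block sizes for λ = -1: [2]

Step 1 — from the characteristic polynomial, algebraic multiplicity of λ = -1 is 2. From dim ker(B − (-1)·I) = 1, there are exactly 1 Jordan blocks for λ = -1.
Step 2 — from the minimal polynomial, the factor (x + 1)^2 tells us the largest block for λ = -1 has size 2.
Step 3 — with total size 2, 1 blocks, and largest block 2, the block sizes (in nonincreasing order) are [2].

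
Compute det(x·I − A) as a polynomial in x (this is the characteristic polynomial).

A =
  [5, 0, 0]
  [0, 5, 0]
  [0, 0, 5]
x^3 - 15*x^2 + 75*x - 125

Expanding det(x·I − A) (e.g. by cofactor expansion or by noting that A is similar to its Jordan form J, which has the same characteristic polynomial as A) gives
  χ_A(x) = x^3 - 15*x^2 + 75*x - 125
which factors as (x - 5)^3. The eigenvalues (with algebraic multiplicities) are λ = 5 with multiplicity 3.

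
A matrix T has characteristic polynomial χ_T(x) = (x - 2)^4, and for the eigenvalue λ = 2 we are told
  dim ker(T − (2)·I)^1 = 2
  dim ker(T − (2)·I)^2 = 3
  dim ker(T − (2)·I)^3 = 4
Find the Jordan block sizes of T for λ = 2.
Block sizes for λ = 2: [3, 1]

From the dimensions of kernels of powers, the number of Jordan blocks of size at least j is d_j − d_{j−1} where d_j = dim ker(N^j) (with d_0 = 0). Computing the differences gives [2, 1, 1].
The number of blocks of size exactly k is (#blocks of size ≥ k) − (#blocks of size ≥ k + 1), so the partition is: 1 block(s) of size 1, 1 block(s) of size 3.
In nonincreasing order the block sizes are [3, 1].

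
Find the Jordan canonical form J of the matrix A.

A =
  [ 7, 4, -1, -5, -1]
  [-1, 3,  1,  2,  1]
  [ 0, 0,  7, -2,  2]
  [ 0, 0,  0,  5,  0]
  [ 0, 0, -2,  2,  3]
J_3(5) ⊕ J_1(5) ⊕ J_1(5)

The characteristic polynomial is
  det(x·I − A) = x^5 - 25*x^4 + 250*x^3 - 1250*x^2 + 3125*x - 3125 = (x - 5)^5

Eigenvalues and multiplicities (the geometric multiplicity of λ is n − rank(A − λI), which equals the number of Jordan blocks for λ):
  λ = 5: algebraic multiplicity = 5, geometric multiplicity = 3

Determining the block sizes for each eigenvalue:
  λ = 5: with am = 5 and gm = 3, the partition is not yet determined (e.g. several partitions of 5 into 3 parts exist). Let N = A − (5)·I. Computing rank(N^1) = 2, rank(N^2) = 1, rank(N^3) = 0; the number of blocks of size ≥ j is rank(N^{j−1}) − rank(N^j), giving [3, 1, 1]. So we have 1 block(s) of size 3, 2 block(s) of size 1 → block sizes [3, 1, 1]

Assembling the blocks gives a Jordan form
J =
  [5, 1, 0, 0, 0]
  [0, 5, 1, 0, 0]
  [0, 0, 5, 0, 0]
  [0, 0, 0, 5, 0]
  [0, 0, 0, 0, 5]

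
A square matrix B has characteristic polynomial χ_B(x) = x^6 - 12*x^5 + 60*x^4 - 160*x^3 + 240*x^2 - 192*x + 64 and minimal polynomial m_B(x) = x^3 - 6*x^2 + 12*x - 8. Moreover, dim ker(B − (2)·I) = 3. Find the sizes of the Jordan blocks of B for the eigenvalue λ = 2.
Block sizes for λ = 2: [3, 2, 1]

Step 1 — from the characteristic polynomial, algebraic multiplicity of λ = 2 is 6. From dim ker(B − (2)·I) = 3, there are exactly 3 Jordan blocks for λ = 2.
Step 2 — from the minimal polynomial, the factor (x − 2)^3 tells us the largest block for λ = 2 has size 3.
Step 3 — with total size 6, 3 blocks, and largest block 3, the block sizes (in nonincreasing order) are [3, 2, 1].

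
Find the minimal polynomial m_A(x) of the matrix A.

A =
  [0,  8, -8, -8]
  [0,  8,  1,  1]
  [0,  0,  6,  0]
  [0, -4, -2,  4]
x^3 - 12*x^2 + 36*x

The characteristic polynomial is χ_A(x) = x*(x - 6)^3, so the eigenvalues are known. The minimal polynomial is
  m_A(x) = Π_λ (x − λ)^{k_λ}
where k_λ is the size of the *largest* Jordan block for λ (equivalently, the smallest k with (A − λI)^k v = 0 for every generalised eigenvector v of λ).

  λ = 0: largest Jordan block has size 1, contributing (x − 0)
  λ = 6: largest Jordan block has size 2, contributing (x − 6)^2

So m_A(x) = x*(x - 6)^2 = x^3 - 12*x^2 + 36*x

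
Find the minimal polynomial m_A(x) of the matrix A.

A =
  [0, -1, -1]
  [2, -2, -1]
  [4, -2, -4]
x^3 + 6*x^2 + 12*x + 8

The characteristic polynomial is χ_A(x) = (x + 2)^3, so the eigenvalues are known. The minimal polynomial is
  m_A(x) = Π_λ (x − λ)^{k_λ}
where k_λ is the size of the *largest* Jordan block for λ (equivalently, the smallest k with (A − λI)^k v = 0 for every generalised eigenvector v of λ).

  λ = -2: largest Jordan block has size 3, contributing (x + 2)^3

So m_A(x) = (x + 2)^3 = x^3 + 6*x^2 + 12*x + 8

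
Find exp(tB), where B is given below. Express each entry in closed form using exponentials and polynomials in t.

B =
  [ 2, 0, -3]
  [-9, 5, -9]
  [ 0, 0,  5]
e^{tB} =
  [exp(2*t), 0, -exp(5*t) + exp(2*t)]
  [-3*exp(5*t) + 3*exp(2*t), exp(5*t), -3*exp(5*t) + 3*exp(2*t)]
  [0, 0, exp(5*t)]

Strategy: write B = P · J · P⁻¹ where J is a Jordan canonical form, so e^{tB} = P · e^{tJ} · P⁻¹, and e^{tJ} can be computed block-by-block.

B has Jordan form
J =
  [2, 0, 0]
  [0, 5, 0]
  [0, 0, 5]
(up to reordering of blocks).

Per-block formulas:
  For a 1×1 block at λ = 2: exp(t · [2]) = [e^(2t)].
  For a 1×1 block at λ = 5: exp(t · [5]) = [e^(5t)].

After assembling e^{tJ} and conjugating by P, we get:

e^{tB} =
  [exp(2*t), 0, -exp(5*t) + exp(2*t)]
  [-3*exp(5*t) + 3*exp(2*t), exp(5*t), -3*exp(5*t) + 3*exp(2*t)]
  [0, 0, exp(5*t)]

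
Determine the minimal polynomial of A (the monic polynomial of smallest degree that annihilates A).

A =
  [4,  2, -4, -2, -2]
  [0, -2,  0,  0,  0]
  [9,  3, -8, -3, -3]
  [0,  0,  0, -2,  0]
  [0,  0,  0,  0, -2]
x^2 + 4*x + 4

The characteristic polynomial is χ_A(x) = (x + 2)^5, so the eigenvalues are known. The minimal polynomial is
  m_A(x) = Π_λ (x − λ)^{k_λ}
where k_λ is the size of the *largest* Jordan block for λ (equivalently, the smallest k with (A − λI)^k v = 0 for every generalised eigenvector v of λ).

  λ = -2: largest Jordan block has size 2, contributing (x + 2)^2

So m_A(x) = (x + 2)^2 = x^2 + 4*x + 4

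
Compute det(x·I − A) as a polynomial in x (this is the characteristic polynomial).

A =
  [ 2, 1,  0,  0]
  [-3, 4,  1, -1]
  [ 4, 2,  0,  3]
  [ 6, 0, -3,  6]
x^4 - 12*x^3 + 54*x^2 - 108*x + 81

Expanding det(x·I − A) (e.g. by cofactor expansion or by noting that A is similar to its Jordan form J, which has the same characteristic polynomial as A) gives
  χ_A(x) = x^4 - 12*x^3 + 54*x^2 - 108*x + 81
which factors as (x - 3)^4. The eigenvalues (with algebraic multiplicities) are λ = 3 with multiplicity 4.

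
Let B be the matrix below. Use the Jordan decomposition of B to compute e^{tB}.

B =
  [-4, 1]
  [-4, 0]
e^{tB} =
  [-2*t*exp(-2*t) + exp(-2*t), t*exp(-2*t)]
  [-4*t*exp(-2*t), 2*t*exp(-2*t) + exp(-2*t)]

Strategy: write B = P · J · P⁻¹ where J is a Jordan canonical form, so e^{tB} = P · e^{tJ} · P⁻¹, and e^{tJ} can be computed block-by-block.

B has Jordan form
J =
  [-2,  1]
  [ 0, -2]
(up to reordering of blocks).

Per-block formulas:
  For a 2×2 Jordan block J_2(-2): exp(t · J_2(-2)) = e^(-2t)·(I + t·N), where N is the 2×2 nilpotent shift.

After assembling e^{tJ} and conjugating by P, we get:

e^{tB} =
  [-2*t*exp(-2*t) + exp(-2*t), t*exp(-2*t)]
  [-4*t*exp(-2*t), 2*t*exp(-2*t) + exp(-2*t)]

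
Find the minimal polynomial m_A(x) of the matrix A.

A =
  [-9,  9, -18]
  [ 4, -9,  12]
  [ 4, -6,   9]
x^2 + 6*x + 9

The characteristic polynomial is χ_A(x) = (x + 3)^3, so the eigenvalues are known. The minimal polynomial is
  m_A(x) = Π_λ (x − λ)^{k_λ}
where k_λ is the size of the *largest* Jordan block for λ (equivalently, the smallest k with (A − λI)^k v = 0 for every generalised eigenvector v of λ).

  λ = -3: largest Jordan block has size 2, contributing (x + 3)^2

So m_A(x) = (x + 3)^2 = x^2 + 6*x + 9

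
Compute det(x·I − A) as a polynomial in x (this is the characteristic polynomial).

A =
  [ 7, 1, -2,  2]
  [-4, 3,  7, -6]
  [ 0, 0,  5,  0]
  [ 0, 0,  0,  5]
x^4 - 20*x^3 + 150*x^2 - 500*x + 625

Expanding det(x·I − A) (e.g. by cofactor expansion or by noting that A is similar to its Jordan form J, which has the same characteristic polynomial as A) gives
  χ_A(x) = x^4 - 20*x^3 + 150*x^2 - 500*x + 625
which factors as (x - 5)^4. The eigenvalues (with algebraic multiplicities) are λ = 5 with multiplicity 4.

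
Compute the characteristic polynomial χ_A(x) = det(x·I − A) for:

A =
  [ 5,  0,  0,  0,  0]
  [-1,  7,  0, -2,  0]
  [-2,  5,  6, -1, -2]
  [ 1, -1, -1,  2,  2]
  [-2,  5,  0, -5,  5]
x^5 - 25*x^4 + 250*x^3 - 1250*x^2 + 3125*x - 3125

Expanding det(x·I − A) (e.g. by cofactor expansion or by noting that A is similar to its Jordan form J, which has the same characteristic polynomial as A) gives
  χ_A(x) = x^5 - 25*x^4 + 250*x^3 - 1250*x^2 + 3125*x - 3125
which factors as (x - 5)^5. The eigenvalues (with algebraic multiplicities) are λ = 5 with multiplicity 5.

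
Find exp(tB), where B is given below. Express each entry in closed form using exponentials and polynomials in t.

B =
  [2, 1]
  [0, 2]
e^{tB} =
  [exp(2*t), t*exp(2*t)]
  [0, exp(2*t)]

Strategy: write B = P · J · P⁻¹ where J is a Jordan canonical form, so e^{tB} = P · e^{tJ} · P⁻¹, and e^{tJ} can be computed block-by-block.

B has Jordan form
J =
  [2, 1]
  [0, 2]
(up to reordering of blocks).

Per-block formulas:
  For a 2×2 Jordan block J_2(2): exp(t · J_2(2)) = e^(2t)·(I + t·N), where N is the 2×2 nilpotent shift.

After assembling e^{tJ} and conjugating by P, we get:

e^{tB} =
  [exp(2*t), t*exp(2*t)]
  [0, exp(2*t)]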